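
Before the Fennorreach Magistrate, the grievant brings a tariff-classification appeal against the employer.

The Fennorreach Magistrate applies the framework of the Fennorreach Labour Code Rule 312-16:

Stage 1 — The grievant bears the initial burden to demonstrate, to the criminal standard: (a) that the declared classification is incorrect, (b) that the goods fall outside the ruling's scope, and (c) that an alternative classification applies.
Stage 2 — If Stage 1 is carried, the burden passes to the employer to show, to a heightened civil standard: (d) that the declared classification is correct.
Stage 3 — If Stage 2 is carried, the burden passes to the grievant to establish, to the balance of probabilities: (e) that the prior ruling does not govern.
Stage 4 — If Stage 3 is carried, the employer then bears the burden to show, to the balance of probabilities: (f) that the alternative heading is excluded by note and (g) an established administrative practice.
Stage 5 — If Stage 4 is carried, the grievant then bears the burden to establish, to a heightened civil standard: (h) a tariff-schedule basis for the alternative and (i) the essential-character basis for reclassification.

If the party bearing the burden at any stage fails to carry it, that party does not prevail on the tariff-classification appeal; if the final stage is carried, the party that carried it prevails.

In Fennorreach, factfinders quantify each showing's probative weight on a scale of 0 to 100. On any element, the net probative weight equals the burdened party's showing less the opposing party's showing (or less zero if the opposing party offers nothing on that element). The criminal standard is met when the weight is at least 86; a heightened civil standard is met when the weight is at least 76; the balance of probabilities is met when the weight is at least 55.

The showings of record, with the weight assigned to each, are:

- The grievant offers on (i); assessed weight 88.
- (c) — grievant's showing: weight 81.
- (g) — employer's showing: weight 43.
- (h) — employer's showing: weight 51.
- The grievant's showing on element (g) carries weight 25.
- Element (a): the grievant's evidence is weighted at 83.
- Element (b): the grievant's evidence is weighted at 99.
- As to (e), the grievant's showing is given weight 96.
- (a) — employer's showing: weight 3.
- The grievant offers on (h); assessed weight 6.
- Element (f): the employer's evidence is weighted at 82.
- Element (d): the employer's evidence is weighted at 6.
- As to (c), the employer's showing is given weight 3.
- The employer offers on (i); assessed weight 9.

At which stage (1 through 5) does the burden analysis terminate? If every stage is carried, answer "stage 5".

stage 1

Stage 1 — burden on grievant; standard: the criminal standard (weight is at least 86).
    (a): 83 − 3 = 80 < 86 [not met]
    (b): 99 ≥ 86 [met]
    (c): 81 − 3 = 78 < 86 [not met]
  Not every element is met, so the grievant fails to carry Stage 1.
The employer prevails.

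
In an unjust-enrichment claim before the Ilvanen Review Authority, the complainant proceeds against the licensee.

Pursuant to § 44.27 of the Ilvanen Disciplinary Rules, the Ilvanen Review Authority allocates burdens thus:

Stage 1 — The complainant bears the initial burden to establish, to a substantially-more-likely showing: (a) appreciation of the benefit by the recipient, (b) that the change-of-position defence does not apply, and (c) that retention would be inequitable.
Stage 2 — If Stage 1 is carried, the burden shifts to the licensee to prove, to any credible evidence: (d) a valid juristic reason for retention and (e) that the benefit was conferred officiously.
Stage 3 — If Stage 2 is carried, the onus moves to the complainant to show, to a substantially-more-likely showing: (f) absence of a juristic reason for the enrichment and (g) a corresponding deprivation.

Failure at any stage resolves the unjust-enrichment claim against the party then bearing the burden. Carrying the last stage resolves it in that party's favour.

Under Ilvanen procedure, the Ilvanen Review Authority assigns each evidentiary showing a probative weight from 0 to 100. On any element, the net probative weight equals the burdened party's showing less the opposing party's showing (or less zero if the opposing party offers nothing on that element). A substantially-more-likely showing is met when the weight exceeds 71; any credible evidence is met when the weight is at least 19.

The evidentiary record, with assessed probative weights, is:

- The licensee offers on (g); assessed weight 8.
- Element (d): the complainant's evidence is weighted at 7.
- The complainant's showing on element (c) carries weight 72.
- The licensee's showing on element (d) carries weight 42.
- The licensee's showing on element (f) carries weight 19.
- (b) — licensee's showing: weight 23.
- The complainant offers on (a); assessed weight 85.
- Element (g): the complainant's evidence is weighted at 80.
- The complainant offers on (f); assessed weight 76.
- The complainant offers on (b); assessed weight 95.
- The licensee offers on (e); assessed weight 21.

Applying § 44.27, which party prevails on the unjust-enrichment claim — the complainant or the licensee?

licensee

Stage 1 (complainant, a substantially-more-likely showing, weight exceeds 71): (a) 85 > 71 — meets; (b) net 95−23=72 > 71 — meets; (c) 72 > 71 — meets.
  The complainant carries Stage 1; the licensee now bears the burden.
Stage 2 (licensee, any credible evidence, weight is at least 19): (d) net 42−7=35 ≥ 19 — meets; (e) 21 ≥ 19 — meets.
  The licensee carries Stage 2; the complainant now bears the burden.
Stage 3 (complainant, a substantially-more-likely showing, weight exceeds 71): (f) net 76−19=57 ≤ 71 — fails; (g) net 80−8=72 > 71 — meets.
  The complainant does not carry Stage 3.
The licensee prevails.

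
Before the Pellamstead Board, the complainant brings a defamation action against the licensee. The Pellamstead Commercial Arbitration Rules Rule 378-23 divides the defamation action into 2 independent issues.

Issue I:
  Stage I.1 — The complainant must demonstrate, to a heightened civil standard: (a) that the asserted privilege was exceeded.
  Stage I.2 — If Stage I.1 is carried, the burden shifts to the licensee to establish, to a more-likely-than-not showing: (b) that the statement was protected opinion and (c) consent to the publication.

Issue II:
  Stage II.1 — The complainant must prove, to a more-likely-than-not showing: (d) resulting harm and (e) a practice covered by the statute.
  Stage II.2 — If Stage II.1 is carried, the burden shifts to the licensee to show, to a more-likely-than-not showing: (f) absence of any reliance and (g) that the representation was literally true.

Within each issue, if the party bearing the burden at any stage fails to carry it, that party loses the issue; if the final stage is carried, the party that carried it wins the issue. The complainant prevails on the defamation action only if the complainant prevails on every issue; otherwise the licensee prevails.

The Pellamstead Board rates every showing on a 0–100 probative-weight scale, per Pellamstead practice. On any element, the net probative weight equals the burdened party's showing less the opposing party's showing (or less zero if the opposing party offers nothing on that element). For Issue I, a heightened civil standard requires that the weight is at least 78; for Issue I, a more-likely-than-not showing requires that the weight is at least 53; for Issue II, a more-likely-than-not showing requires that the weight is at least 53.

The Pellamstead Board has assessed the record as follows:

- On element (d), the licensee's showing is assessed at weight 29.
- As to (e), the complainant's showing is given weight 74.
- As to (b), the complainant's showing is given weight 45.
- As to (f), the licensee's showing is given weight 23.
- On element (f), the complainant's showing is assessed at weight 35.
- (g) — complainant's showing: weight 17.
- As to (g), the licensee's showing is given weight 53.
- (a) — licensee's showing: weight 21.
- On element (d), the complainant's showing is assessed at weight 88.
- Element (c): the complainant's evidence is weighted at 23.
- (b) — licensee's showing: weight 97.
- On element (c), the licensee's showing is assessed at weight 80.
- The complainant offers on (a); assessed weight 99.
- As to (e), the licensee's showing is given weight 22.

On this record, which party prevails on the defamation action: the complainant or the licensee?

— Issue I —
Stage I.1 (complainant, a heightened civil standard, weight is at least 78): (a) net 99−21=78 ≥ 78 — meets.
  The complainant carries Stage I.1; the licensee now bears the burden.
Stage I.2 (licensee, a more-likely-than-not showing, weight is at least 53): (b) net 97−45=52 < 53 — fails; (c) net 80−23=57 ≥ 53 — meets.
  The licensee does not carry Stage I.2.
The analysis ends at Stage I.2; the complainant prevails on this issue.
— Issue II —
Stage II.1 (complainant, a more-likely-than-not showing, weight is at least 53): (d) net 88−29=59 ≥ 53 — meets; (e) net 74−22=52 < 53 — fails.
  Stage II.1 not carried; the complainant fails its burden.
The analysis ends at Stage II.1; the licensee prevails on this issue.
Per-issue: Issue I → complainant; Issue II → licensee. The complainant must prevail on every issue; overall, the licensee prevails.

licensee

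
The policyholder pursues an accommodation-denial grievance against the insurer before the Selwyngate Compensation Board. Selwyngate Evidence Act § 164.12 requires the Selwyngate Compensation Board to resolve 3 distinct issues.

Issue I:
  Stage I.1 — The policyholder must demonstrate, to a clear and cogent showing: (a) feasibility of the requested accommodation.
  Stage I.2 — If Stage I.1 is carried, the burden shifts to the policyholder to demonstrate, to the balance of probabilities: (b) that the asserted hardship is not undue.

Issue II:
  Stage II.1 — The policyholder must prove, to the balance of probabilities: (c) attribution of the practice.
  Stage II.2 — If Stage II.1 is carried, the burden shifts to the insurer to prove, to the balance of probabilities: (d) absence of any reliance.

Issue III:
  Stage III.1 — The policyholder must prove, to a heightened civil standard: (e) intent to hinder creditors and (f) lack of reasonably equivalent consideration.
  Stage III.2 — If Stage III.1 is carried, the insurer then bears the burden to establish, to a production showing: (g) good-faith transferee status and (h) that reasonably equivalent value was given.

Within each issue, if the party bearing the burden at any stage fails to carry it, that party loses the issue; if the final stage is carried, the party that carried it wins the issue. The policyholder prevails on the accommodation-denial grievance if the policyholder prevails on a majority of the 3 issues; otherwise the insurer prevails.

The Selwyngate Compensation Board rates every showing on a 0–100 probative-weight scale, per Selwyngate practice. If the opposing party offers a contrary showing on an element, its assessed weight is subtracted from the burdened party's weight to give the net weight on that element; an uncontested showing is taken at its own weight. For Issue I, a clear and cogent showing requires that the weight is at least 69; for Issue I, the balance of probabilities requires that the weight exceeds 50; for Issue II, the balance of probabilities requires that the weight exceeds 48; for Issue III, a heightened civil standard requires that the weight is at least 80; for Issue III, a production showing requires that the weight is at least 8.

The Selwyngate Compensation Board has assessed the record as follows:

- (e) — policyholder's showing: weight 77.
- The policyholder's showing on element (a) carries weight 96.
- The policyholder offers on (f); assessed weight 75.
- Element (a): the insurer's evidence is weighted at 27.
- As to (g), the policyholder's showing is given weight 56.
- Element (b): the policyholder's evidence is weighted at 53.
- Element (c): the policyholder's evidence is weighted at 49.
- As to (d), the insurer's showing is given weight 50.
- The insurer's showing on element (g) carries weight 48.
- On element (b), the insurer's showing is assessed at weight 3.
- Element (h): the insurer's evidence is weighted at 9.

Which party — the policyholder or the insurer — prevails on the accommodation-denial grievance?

— Issue I —
At Stage I.1 the policyholder must meet a clear and cogent showing (weight is at least 69): on (a) the weight is 96 less the opposing 27 gives net 69, which does reach 69, so (a) meets the standard.
  Stage I.1 carried; the burden remains with the policyholder.
At Stage I.2 the policyholder must meet the balance of probabilities (weight exceeds 50): on (b) the weight is 53 less the opposing 3 gives net 50, which does not exceed 50, so (b) does not meet the standard.
  Stage I.2 not carried; the policyholder fails its burden.
So the insurer prevails on this issue.
— Issue II —
Stage II.1 (policyholder, the balance of probabilities, weight exceeds 48): (c) 49 > 48 — meets.
  All elements met. The burden passes to the insurer.
Stage II.2 (insurer, the balance of probabilities, weight exceeds 48): (d) 50 > 48 — meets.
  The insurer carries the last stage.
All stages carried — the insurer prevails on this issue.
— Issue III —
Stage III.1 — burden on policyholder; standard: a heightened civil standard (weight is at least 80).
    (e): 77 < 80 [not met]
    (f): 75 < 80 [not met]
  Stage III.1 not carried; the policyholder fails its burden.
So the insurer prevails on this issue.
Per-issue: Issue I → insurer; Issue II → insurer; Issue III → insurer. The policyholder must prevail on a majority of issues; overall, the insurer prevails.

insurer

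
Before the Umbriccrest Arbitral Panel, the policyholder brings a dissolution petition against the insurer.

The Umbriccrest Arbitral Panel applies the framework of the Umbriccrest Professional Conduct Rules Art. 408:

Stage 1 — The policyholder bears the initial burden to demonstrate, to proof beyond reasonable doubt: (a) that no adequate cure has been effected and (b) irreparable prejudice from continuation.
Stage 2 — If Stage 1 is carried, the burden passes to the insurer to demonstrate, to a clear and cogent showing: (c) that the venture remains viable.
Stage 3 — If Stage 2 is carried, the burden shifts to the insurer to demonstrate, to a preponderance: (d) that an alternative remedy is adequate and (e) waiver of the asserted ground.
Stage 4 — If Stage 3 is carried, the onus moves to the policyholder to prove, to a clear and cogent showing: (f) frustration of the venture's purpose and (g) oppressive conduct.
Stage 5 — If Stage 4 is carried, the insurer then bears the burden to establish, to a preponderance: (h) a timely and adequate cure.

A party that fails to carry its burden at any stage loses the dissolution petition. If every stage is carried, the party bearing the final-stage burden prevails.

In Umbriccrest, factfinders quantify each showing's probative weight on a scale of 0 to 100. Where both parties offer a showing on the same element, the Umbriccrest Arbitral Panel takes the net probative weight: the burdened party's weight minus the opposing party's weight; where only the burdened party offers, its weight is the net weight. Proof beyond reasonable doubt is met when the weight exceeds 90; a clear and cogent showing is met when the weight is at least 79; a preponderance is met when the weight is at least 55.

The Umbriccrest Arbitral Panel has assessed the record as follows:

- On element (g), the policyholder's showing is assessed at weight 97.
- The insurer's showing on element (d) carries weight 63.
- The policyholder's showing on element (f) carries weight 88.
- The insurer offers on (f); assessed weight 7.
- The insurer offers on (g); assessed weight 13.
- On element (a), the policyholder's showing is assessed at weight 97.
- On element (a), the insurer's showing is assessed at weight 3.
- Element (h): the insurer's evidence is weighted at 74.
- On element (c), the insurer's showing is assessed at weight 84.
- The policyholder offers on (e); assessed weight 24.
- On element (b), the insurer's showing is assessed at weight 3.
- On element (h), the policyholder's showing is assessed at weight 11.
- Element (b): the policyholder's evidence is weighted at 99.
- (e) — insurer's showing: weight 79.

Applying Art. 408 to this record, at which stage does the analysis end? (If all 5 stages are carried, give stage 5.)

Stage 1 — burden on policyholder; standard: proof beyond reasonable doubt (weight exceeds 90).
    (a): 97 − 3 = 94 > 90 [met]
    (b): 99 − 3 = 96 > 90 [met]
  All elements met. The burden passes to the insurer.
Stage 2 — burden on insurer; standard: a clear and cogent showing (weight is at least 79).
    (c): 84 ≥ 79 [met]
  Stage 2 carried; the burden remains with the insurer.
Stage 3 — burden on insurer; standard: a preponderance (weight is at least 55).
    (d): 63 ≥ 55 [met]
    (e): 79 − 24 = 55 ≥ 55 [met]
  The insurer carries Stage 3; the policyholder now bears the burden.
Stage 4 — burden on policyholder; standard: a clear and cogent showing (weight is at least 79).
    (f): 88 − 7 = 81 ≥ 79 [met]
    (g): 97 − 13 = 84 ≥ 79 [met]
  The policyholder carries Stage 4; the insurer now bears the burden.
Stage 5 — burden on insurer; standard: a preponderance (weight is at least 55).
    (h): 74 − 11 = 63 ≥ 55 [met]
  The insurer carries the last stage.
Every stage carried; the insurer prevails.

stage 5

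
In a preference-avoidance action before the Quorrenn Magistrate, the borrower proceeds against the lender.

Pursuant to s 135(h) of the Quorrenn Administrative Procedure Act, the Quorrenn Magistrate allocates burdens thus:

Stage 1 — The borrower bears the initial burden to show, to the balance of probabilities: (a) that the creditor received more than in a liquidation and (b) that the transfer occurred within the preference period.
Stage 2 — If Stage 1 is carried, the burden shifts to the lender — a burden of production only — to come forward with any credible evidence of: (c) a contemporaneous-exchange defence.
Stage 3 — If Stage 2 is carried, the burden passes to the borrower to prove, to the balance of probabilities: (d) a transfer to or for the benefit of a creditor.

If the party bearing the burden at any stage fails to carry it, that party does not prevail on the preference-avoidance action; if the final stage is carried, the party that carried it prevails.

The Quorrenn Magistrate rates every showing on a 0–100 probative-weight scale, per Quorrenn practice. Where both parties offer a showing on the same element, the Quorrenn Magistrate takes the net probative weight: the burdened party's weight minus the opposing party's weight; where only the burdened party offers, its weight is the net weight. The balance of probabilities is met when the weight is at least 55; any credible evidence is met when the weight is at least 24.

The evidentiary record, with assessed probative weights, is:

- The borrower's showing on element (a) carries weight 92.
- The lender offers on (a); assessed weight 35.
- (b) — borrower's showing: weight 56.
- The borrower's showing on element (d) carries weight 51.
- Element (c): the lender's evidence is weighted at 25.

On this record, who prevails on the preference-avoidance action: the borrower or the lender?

Stage 1 (borrower, the balance of probabilities, weight is at least 55): (a) net 92−35=57 ≥ 55 — meets; (b) 56 ≥ 55 — meets.
  All elements met. The burden passes to the lender.
Stage 2 (lender, any credible evidence, weight is at least 24): (c) 25 ≥ 24 — meets.
  Stage 2 is satisfied; the onus moves to the borrower.
Stage 3 (borrower, the balance of probabilities, weight is at least 55): (d) 51 < 55 — fails.
  The borrower does not carry Stage 3.
The analysis ends at Stage 3; the lender prevails.

lender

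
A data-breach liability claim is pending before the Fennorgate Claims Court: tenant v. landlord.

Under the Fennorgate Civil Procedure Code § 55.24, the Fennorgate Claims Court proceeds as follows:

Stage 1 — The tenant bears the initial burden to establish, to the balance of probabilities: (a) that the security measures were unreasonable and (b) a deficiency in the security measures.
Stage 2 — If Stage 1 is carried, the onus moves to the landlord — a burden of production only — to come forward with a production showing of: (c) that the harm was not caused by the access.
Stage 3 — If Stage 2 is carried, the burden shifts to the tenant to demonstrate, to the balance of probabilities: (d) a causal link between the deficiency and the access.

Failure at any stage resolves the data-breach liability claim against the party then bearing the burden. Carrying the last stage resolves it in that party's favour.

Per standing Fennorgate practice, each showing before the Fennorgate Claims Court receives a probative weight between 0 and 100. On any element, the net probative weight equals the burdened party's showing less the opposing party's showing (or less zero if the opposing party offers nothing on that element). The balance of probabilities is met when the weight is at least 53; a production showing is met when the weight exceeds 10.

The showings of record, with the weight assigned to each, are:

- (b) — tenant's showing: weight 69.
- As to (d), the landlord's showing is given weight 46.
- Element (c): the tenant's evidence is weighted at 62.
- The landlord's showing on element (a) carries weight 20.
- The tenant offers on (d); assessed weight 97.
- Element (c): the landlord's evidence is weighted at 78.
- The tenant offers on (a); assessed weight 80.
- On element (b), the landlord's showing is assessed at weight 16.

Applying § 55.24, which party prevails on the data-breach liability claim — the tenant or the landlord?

landlord

At Stage 1 the tenant must meet the balance of probabilities (weight is at least 53): on (a) the weight is 80 less the opposing 20 gives net 60, ≥ 53, so (a) meets the standard; on (b) the weight is 69 less the opposing 16 gives net 53, ≥ 53, so (b) meets the standard.
  All elements met. The burden passes to the landlord.
At Stage 2 the landlord must meet a production showing (weight exceeds 10): on (c) the weight is 78 less the opposing 62 gives net 16, which does exceed 10, so (c) meets the standard.
  Stage 2 is satisfied; the onus moves to the tenant.
At Stage 3 the tenant must meet the balance of probabilities (weight is at least 53): on (d) the weight is 97 less the opposing 46 gives net 51, which does not reach 53, so (d) does not meet the standard.
  The tenant does not carry Stage 3.
The landlord prevails.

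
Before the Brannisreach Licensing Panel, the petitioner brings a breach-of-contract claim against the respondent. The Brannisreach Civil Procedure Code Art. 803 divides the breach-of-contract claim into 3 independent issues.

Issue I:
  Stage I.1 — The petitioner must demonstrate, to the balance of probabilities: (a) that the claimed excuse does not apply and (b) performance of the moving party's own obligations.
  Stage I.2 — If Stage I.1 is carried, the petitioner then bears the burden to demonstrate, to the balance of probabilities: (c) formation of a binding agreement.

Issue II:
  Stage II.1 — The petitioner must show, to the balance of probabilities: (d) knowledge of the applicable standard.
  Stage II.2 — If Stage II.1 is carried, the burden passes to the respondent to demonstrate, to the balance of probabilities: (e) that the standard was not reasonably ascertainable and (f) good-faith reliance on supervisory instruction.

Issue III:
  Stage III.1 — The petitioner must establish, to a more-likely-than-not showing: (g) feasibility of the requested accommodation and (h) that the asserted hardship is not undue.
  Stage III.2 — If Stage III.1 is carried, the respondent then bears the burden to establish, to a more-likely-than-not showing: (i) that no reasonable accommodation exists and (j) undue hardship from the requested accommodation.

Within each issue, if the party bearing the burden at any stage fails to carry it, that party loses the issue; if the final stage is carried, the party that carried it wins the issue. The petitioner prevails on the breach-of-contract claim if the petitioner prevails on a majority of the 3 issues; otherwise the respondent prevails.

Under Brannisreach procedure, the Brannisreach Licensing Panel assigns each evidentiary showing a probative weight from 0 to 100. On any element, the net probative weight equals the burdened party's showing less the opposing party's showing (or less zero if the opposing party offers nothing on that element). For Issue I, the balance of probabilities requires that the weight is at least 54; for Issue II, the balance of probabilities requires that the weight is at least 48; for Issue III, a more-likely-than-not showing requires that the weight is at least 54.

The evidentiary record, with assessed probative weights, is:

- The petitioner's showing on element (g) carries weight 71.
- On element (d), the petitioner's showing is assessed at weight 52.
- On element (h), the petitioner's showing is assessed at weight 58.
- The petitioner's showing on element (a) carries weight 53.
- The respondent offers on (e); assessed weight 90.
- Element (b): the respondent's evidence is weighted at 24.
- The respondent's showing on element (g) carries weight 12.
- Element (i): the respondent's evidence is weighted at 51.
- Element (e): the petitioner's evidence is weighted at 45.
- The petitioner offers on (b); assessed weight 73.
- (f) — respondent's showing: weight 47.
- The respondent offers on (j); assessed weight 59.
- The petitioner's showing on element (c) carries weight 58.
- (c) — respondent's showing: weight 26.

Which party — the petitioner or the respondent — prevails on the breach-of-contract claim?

petitioner

— Issue I —
Stage I.1 (petitioner, the balance of probabilities, weight is at least 54): (a) 53 < 54 — fails; (b) net 73−24=49 < 54 — fails.
  The petitioner does not carry Stage I.1.
The analysis ends at Stage I.1; the respondent prevails on this issue.
— Issue II —
At Stage II.1 the petitioner must meet the balance of probabilities (weight is at least 48): on (d) the weight is 52, which does reach 48, so (d) meets the standard.
  All elements met. The burden passes to the respondent.
At Stage II.2 the respondent must meet the balance of probabilities (weight is at least 48): on (e) the weight is 90 less the opposing 45 gives net 45, < 48, so (e) does not meet the standard; on (f) the weight is 47, < 48, so (f) does not meet the standard.
  Stage II.2 not carried; the respondent fails its burden.
The analysis ends at Stage II.2; the petitioner prevails on this issue.
— Issue III —
At Stage III.1 the petitioner must meet a more-likely-than-not showing (weight is at least 54): on (g) the weight is 71 less the opposing 12 gives net 59, ≥ 54, so (g) meets the standard; on (h) the weight is 58, ≥ 54, so (h) meets the standard.
  Stage III.1 is satisfied; the onus moves to the respondent.
At Stage III.2 the respondent must meet a more-likely-than-not showing (weight is at least 54): on (i) the weight is 51, which does not reach 54, so (i) does not meet the standard; on (j) the weight is 59, ≥ 54, so (j) meets the standard.
  Stage III.2 not carried; the respondent fails its burden.
So the petitioner prevails on this issue.
Per-issue: Issue I → respondent; Issue II → petitioner; Issue III → petitioner. The petitioner must prevail on a majority of issues; overall, the petitioner prevails.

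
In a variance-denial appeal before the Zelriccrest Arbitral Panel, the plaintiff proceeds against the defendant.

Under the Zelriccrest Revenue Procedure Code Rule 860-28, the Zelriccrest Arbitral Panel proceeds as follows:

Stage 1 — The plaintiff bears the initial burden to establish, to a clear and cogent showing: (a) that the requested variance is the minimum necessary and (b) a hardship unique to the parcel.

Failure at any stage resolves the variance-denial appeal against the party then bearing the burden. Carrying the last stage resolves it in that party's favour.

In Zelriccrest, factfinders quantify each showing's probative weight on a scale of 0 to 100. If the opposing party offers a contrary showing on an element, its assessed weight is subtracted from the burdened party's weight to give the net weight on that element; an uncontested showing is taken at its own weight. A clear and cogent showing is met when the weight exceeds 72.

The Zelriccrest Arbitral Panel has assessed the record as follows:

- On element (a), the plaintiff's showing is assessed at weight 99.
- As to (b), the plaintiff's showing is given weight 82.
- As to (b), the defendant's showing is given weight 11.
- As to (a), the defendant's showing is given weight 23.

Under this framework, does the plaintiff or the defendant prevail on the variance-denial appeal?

defendant

Stage 1 (plaintiff, a clear and cogent showing, weight exceeds 72): (a) net 99−23=76 > 72 — meets; (b) net 82−11=71 ≤ 72 — fails.
  Stage 1 not carried; the plaintiff fails its burden.
The defendant prevails.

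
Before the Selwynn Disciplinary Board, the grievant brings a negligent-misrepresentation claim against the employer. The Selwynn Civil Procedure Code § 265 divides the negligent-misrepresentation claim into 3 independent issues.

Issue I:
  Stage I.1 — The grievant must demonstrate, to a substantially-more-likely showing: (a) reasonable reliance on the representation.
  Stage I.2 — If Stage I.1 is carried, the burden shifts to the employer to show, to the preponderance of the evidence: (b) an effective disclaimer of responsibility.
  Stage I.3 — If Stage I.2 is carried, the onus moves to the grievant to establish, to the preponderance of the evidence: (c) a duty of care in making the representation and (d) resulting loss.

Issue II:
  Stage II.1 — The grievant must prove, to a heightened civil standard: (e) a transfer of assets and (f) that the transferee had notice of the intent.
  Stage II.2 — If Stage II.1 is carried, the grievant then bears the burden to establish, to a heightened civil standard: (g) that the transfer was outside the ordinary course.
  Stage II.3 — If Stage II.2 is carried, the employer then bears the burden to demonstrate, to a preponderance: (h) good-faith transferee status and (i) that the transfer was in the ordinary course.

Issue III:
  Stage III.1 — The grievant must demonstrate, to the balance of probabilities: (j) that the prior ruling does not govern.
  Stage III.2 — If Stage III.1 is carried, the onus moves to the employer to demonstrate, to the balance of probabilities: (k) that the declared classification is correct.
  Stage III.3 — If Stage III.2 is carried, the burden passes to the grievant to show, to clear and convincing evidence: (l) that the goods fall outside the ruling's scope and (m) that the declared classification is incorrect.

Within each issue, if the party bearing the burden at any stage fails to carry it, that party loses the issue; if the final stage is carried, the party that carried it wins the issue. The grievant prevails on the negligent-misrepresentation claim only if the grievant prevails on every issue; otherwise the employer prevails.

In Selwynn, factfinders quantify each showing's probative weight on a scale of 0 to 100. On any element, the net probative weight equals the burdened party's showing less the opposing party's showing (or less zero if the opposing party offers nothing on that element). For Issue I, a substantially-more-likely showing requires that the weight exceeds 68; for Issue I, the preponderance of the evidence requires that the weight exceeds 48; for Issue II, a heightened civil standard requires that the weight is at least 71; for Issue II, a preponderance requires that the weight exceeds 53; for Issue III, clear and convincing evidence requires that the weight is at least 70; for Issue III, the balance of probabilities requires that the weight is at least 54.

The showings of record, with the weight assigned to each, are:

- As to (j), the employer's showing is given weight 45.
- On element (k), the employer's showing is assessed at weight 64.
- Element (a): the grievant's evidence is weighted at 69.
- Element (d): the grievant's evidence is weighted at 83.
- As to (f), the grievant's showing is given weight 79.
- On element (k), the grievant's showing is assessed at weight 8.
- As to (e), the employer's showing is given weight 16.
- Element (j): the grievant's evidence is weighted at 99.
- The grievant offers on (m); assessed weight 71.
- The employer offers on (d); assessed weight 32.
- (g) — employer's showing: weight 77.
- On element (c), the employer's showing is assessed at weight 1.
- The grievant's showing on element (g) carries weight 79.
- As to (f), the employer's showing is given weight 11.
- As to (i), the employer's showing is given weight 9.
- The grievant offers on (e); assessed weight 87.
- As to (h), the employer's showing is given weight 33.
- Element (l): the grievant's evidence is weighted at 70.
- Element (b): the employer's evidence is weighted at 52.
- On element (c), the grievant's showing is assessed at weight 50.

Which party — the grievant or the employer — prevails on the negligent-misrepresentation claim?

employer

— Issue I —
Stage I.1 — burden on grievant; standard: a substantially-more-likely showing (weight exceeds 68).
    (a): 69 > 68 [met]
  Stage I.1 is satisfied; the onus moves to the employer.
Stage I.2 — burden on employer; standard: the preponderance of the evidence (weight exceeds 48).
    (b): 52 > 48 [met]
  The employer carries Stage I.2; the grievant now bears the burden.
Stage I.3 — burden on grievant; standard: the preponderance of the evidence (weight exceeds 48).
    (c): 50 − 1 = 49 > 48 [met]
    (d): 83 − 32 = 51 > 48 [met]
  The grievant carries the last stage.
All stages carried — the grievant prevails on this issue.
— Issue II —
Stage II.1 (grievant, a heightened civil standard, weight is at least 71): (e) net 87−16=71 ≥ 71 — meets; (f) net 79−11=68 < 71 — fails.
  Stage II.1 not carried; the grievant fails its burden.
So the employer prevails on this issue.
— Issue III —
Stage III.1 (grievant, the balance of probabilities, weight is at least 54): (j) net 99−45=54 ≥ 54 — meets.
  Stage III.1 is satisfied; the onus moves to the employer.
Stage III.2 (employer, the balance of probabilities, weight is at least 54): (k) net 64−8=56 ≥ 54 — meets.
  All elements met. The burden passes to the grievant.
Stage III.3 (grievant, clear and convincing evidence, weight is at least 70): (l) 70 ≥ 70 — meets; (m) 71 ≥ 70 — meets.
  The grievant carries the last stage.
With every stage satisfied, the grievant prevails on this issue.
Per-issue: Issue I → grievant; Issue II → employer; Issue III → grievant. The grievant must prevail on every issue; overall, the employer prevails.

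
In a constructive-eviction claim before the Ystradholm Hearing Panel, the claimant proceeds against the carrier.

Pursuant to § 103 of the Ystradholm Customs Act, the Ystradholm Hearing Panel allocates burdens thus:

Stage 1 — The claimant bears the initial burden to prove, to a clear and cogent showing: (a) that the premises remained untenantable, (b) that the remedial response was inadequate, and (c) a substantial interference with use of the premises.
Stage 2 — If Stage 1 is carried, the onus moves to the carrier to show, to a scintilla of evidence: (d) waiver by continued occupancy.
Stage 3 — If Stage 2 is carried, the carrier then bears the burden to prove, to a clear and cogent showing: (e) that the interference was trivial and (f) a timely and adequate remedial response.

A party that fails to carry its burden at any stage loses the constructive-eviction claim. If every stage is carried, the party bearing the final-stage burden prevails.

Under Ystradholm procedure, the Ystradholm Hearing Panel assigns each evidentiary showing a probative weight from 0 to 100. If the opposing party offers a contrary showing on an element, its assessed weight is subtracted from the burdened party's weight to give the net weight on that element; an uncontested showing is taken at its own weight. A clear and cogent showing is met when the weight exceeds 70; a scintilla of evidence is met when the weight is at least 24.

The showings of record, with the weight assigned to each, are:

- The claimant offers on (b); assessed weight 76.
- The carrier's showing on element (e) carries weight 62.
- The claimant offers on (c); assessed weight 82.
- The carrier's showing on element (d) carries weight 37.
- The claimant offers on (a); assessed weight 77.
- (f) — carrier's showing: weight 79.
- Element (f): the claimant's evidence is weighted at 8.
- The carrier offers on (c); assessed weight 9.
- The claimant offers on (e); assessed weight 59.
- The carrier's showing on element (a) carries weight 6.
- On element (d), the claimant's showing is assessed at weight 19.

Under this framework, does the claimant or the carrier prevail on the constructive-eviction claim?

Stage 1 — burden on claimant; standard: a clear and cogent showing (weight exceeds 70).
    (a): 77 − 6 = 71 > 70 [met]
    (b): 76 > 70 [met]
    (c): 82 − 9 = 73 > 70 [met]
  Stage 1 carried; the burden shifts to the carrier.
Stage 2 — burden on carrier; standard: a scintilla of evidence (weight is at least 24).
    (d): 37 − 19 = 18 < 24 [not met]
  The carrier does not carry Stage 2.
So the claimant prevails.

claimant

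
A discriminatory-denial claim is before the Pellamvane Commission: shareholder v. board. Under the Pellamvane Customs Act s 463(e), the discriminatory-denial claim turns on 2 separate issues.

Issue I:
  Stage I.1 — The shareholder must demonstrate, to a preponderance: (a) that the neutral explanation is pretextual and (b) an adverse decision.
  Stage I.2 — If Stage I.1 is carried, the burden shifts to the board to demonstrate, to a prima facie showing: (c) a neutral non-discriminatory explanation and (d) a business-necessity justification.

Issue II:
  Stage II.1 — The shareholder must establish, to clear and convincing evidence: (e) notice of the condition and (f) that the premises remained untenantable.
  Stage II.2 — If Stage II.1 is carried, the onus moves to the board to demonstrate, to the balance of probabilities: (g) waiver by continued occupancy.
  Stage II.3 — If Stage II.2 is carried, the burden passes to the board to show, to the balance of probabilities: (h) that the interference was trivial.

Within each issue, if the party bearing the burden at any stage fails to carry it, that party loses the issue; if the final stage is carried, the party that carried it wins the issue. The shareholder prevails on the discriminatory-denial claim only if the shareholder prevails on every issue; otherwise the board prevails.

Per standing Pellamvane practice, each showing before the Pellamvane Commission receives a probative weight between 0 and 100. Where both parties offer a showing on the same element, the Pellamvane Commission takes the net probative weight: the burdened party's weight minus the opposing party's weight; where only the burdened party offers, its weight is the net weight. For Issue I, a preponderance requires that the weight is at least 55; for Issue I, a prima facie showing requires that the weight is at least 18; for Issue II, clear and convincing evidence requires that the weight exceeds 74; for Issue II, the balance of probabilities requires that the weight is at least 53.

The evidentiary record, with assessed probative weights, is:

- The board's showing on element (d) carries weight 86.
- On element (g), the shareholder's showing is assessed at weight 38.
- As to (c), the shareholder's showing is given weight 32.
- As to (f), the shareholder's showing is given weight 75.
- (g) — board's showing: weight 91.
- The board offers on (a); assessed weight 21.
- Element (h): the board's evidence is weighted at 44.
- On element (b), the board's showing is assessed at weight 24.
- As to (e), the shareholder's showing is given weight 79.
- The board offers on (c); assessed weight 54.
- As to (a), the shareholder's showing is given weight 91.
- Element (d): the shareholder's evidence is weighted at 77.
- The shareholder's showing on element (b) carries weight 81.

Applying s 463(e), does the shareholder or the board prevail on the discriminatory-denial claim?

— Issue I —
Stage I.1 (shareholder, a preponderance, weight is at least 55): (a) net 91−21=70 ≥ 55 — meets; (b) net 81−24=57 ≥ 55 — meets.
  Stage I.1 is satisfied; the onus moves to the board.
Stage I.2 (board, a prima facie showing, weight is at least 18): (c) net 54−32=22 ≥ 18 — meets; (d) net 86−77=9 < 18 — fails.
  Stage I.2 not carried; the board fails its burden.
The shareholder prevails on this issue.
— Issue II —
At Stage II.1 the shareholder must meet clear and convincing evidence (weight exceeds 74): on (e) the weight is 79, which does exceed 74, so (e) meets the standard; on (f) the weight is 75, which does exceed 74, so (f) meets the standard.
  All elements met. The burden passes to the board.
At Stage II.2 the board must meet the balance of probabilities (weight is at least 53): on (g) the weight is 91 less the opposing 38 gives net 53, which does reach 53, so (g) meets the standard.
  Stage II.2 carried; the burden remains with the board.
At Stage II.3 the board must meet the balance of probabilities (weight is at least 53): on (h) the weight is 44, < 53, so (h) does not meet the standard.
  Stage II.3 not carried; the board fails its burden.
So the shareholder prevails on this issue.
Per-issue: Issue I → shareholder; Issue II → shareholder. The shareholder must prevail on every issue; overall, the shareholder prevails.

shareholder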